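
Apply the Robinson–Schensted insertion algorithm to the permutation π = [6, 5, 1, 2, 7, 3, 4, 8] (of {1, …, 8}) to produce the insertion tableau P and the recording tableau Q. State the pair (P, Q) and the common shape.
P = [1, 2, 3, 4, 8] / [5, 7] / [6];  Q = [1, 4, 5, 7, 8] / [2, 6] / [3];  common shape = (5, 2, 1)

Row-insert the values π_1, π_2, … into P one at a time, bumping the leftmost entry strictly greater than the inserted value down to the next row. The recording tableau Q records, in position (i, j), the step at which that cell was added to P.
  Insert 6 (step 1): P = [6];  Q = [1]
  Insert 5 (step 2): P = [5] / [6];  Q = [1] / [2]
  Insert 1 (step 3): P = [1] / [5] / [6];  Q = [1] / [2] / [3]
  Insert 2 (step 4): P = [1, 2] / [5] / [6];  Q = [1, 4] / [2] / [3]
  Insert 7 (step 5): P = [1, 2, 7] / [5] / [6];  Q = [1, 4, 5] / [2] / [3]
  Insert 3 (step 6): P = [1, 2, 3] / [5, 7] / [6];  Q = [1, 4, 5] / [2, 6] / [3]
  Insert 4 (step 7): P = [1, 2, 3, 4] / [5, 7] / [6];  Q = [1, 4, 5, 7] / [2, 6] / [3]
  Insert 8 (step 8): P = [1, 2, 3, 4, 8] / [5, 7] / [6];  Q = [1, 4, 5, 7, 8] / [2, 6] / [3]
Final shape: (5, 2, 1).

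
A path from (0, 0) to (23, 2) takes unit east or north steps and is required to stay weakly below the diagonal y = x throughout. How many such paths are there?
Number of paths = 275

By the reflection principle (André's argument), the number of monotone paths to (23, 2) with n ≤ m that never go above y = x is C(25, 23) − C(25, 24) = 300 − 25 = 275.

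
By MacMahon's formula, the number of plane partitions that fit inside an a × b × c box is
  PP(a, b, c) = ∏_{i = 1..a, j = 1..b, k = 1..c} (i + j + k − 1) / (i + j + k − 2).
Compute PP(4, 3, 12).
PP(4, 3, 12) = 176729280

Evaluate the triple product over i = 1..4, j = 1..3, k = 1..12. The factors are (2/1) · (3/2) · (4/3) · (5/4) · (6/5) · (7/6) · (8/7) · (9/8) · … (144 factors total). The numerators and denominators telescope so the product is an integer; carrying out the multiplication exactly gives PP(4, 3, 12) = 176729280.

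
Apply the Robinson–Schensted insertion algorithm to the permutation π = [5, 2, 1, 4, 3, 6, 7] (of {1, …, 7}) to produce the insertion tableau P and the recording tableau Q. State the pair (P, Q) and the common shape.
P = [1, 3, 6, 7] / [2, 4] / [5];  Q = [1, 4, 6, 7] / [2, 5] / [3];  common shape = (4, 2, 1)

Row-insert the values π_1, π_2, … into P one at a time, bumping the leftmost entry strictly greater than the inserted value down to the next row. The recording tableau Q records, in position (i, j), the step at which that cell was added to P.
  Insert 5 (step 1): P = [5];  Q = [1]
  Insert 2 (step 2): P = [2] / [5];  Q = [1] / [2]
  Insert 1 (step 3): P = [1] / [2] / [5];  Q = [1] / [2] / [3]
  Insert 4 (step 4): P = [1, 4] / [2] / [5];  Q = [1, 4] / [2] / [3]
  Insert 3 (step 5): P = [1, 3] / [2, 4] / [5];  Q = [1, 4] / [2, 5] / [3]
  Insert 6 (step 6): P = [1, 3, 6] / [2, 4] / [5];  Q = [1, 4, 6] / [2, 5] / [3]
  Insert 7 (step 7): P = [1, 3, 6, 7] / [2, 4] / [5];  Q = [1, 4, 6, 7] / [2, 5] / [3]
Final shape: (4, 2, 1).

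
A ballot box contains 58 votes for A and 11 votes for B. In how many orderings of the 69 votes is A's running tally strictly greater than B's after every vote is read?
Strict-lead orderings = 1242305641616

Total orderings of the 69 votes with 58 for A: C(69, 58) = 1823810410032. By the Bertrand ballot formula (Cycle Lemma / reflection principle), the number of orderings in which A is strictly ahead of B throughout is (p − q)/(p + q) · C(p + q, p) = (58 − 11)/(58 + 11) · 1823810410032 = 1242305641616.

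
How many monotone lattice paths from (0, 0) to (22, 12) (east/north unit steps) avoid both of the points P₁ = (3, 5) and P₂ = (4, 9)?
Number of paths = 510938690

Inclusion–exclusion. Total paths: C(34, 22) = 548354040. Through P₁: C(8, 3)·C(26, 19) = 36836800. Through P₂: C(13, 4)·C(21, 18) = 950950. Since P₁ is strictly southwest of P₂, a monotone path through both must visit P₁ then P₂; paths through both = C(8, 3)·C(5, 1)·C(21, 18) = 372400. Avoid both = 548354040 − 36836800 − 950950 + 372400 = 510938690.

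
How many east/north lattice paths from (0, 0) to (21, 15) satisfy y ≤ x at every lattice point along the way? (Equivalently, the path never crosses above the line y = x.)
Number of paths = 1771605360

By the reflection principle (André's argument), the number of monotone paths to (21, 15) with n ≤ m that never go above y = x is C(36, 21) − C(36, 22) = 5567902560 − 3796297200 = 1771605360.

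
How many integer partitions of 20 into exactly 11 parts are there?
p(20, 11 parts) = 30

Partitions of n into exactly k parts are in bijection with partitions of n − k into at most k parts (subtract 1 from each part). So p(20, exactly 11) = p(9, parts ≤ 11). Computing via the recurrence p(m, j) = p(m, j−1) + p(m−j, j) gives 30.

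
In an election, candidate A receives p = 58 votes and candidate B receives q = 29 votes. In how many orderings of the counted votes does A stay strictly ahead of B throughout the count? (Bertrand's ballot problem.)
Strict-lead orderings = 33805622655676055586120

Total orderings of the 87 votes with 58 for A: C(87, 58) = 101416867967028166758360. By the Bertrand ballot formula (Cycle Lemma / reflection principle), the number of orderings in which A is strictly ahead of B throughout is (p − q)/(p + q) · C(p + q, p) = (58 − 29)/(58 + 29) · 101416867967028166758360 = 33805622655676055586120.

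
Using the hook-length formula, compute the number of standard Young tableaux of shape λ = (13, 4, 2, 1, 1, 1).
# SYT of shape (13, 4, 2, 1, 1, 1) = 48498450

Hook-length formula: f^λ = n! / Π hook(c), product over all cells c of the Young diagram. For λ = (13, 4, 2, 1, 1, 1), n = 22 boxes. Hook lengths by row (left-to-right, top-to-bottom): [18, 14, 12, 11, 9, 8, 7, 6, 5, 4, 3, 2, 1]; [8, 4, 2, 1]; [5, 1]; [3]; [2]; [1]. Product of hooks = 23176013414400. So f^λ = 22! / 23176013414400 = 1124000727777607680000 / 23176013414400 = 48498450.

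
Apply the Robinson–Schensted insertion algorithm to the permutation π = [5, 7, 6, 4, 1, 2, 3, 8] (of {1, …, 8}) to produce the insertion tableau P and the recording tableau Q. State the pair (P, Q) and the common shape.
P = [1, 2, 3, 8] / [4, 6] / [5] / [7];  Q = [1, 2, 7, 8] / [3, 6] / [4] / [5];  common shape = (4, 2, 1, 1)

Row-insert the values π_1, π_2, … into P one at a time, bumping the leftmost entry strictly greater than the inserted value down to the next row. The recording tableau Q records, in position (i, j), the step at which that cell was added to P.
  Insert 5 (step 1): P = [5];  Q = [1]
  Insert 7 (step 2): P = [5, 7];  Q = [1, 2]
  Insert 6 (step 3): P = [5, 6] / [7];  Q = [1, 2] / [3]
  Insert 4 (step 4): P = [4, 6] / [5] / [7];  Q = [1, 2] / [3] / [4]
  Insert 1 (step 5): P = [1, 6] / [4] / [5] / [7];  Q = [1, 2] / [3] / [4] / [5]
  Insert 2 (step 6): P = [1, 2] / [4, 6] / [5] / [7];  Q = [1, 2] / [3, 6] / [4] / [5]
  Insert 3 (step 7): P = [1, 2, 3] / [4, 6] / [5] / [7];  Q = [1, 2, 7] / [3, 6] / [4] / [5]
  Insert 8 (step 8): P = [1, 2, 3, 8] / [4, 6] / [5] / [7];  Q = [1, 2, 7, 8] / [3, 6] / [4] / [5]
Final shape: (4, 2, 1, 1).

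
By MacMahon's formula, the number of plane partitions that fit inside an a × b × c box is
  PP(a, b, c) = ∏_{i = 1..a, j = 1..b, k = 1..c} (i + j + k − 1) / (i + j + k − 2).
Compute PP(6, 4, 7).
PP(6, 4, 7) = 12544848030

Evaluate the triple product over i = 1..6, j = 1..4, k = 1..7. The factors are (2/1) · (3/2) · (4/3) · (5/4) · (6/5) · (7/6) · (8/7) · (3/2) · … (168 factors total). The numerators and denominators telescope so the product is an integer; carrying out the multiplication exactly gives PP(6, 4, 7) = 12544848030.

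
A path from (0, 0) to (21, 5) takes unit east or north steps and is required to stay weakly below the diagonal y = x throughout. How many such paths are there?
Number of paths = 50830

By the reflection principle (André's argument), the number of monotone paths to (21, 5) with n ≤ m that never go above y = x is C(26, 21) − C(26, 22) = 65780 − 14950 = 50830.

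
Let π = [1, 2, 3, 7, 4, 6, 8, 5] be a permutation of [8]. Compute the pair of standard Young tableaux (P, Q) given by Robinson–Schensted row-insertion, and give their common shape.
P = [1, 2, 3, 4, 5, 8] / [6] / [7];  Q = [1, 2, 3, 4, 6, 7] / [5] / [8];  common shape = (6, 1, 1)

Row-insert the values π_1, π_2, … into P one at a time, bumping the leftmost entry strictly greater than the inserted value down to the next row. The recording tableau Q records, in position (i, j), the step at which that cell was added to P.
  Insert 1 (step 1): P = [1];  Q = [1]
  Insert 2 (step 2): P = [1, 2];  Q = [1, 2]
  Insert 3 (step 3): P = [1, 2, 3];  Q = [1, 2, 3]
  Insert 7 (step 4): P = [1, 2, 3, 7];  Q = [1, 2, 3, 4]
  Insert 4 (step 5): P = [1, 2, 3, 4] / [7];  Q = [1, 2, 3, 4] / [5]
  Insert 6 (step 6): P = [1, 2, 3, 4, 6] / [7];  Q = [1, 2, 3, 4, 6] / [5]
  Insert 8 (step 7): P = [1, 2, 3, 4, 6, 8] / [7];  Q = [1, 2, 3, 4, 6, 7] / [5]
  Insert 5 (step 8): P = [1, 2, 3, 4, 5, 8] / [6] / [7];  Q = [1, 2, 3, 4, 6, 7] / [5] / [8]
Final shape: (6, 1, 1).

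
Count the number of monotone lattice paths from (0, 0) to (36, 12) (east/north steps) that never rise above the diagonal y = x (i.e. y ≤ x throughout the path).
Number of paths = 47073334100

By the reflection principle (André's argument), the number of monotone paths to (36, 12) with n ≤ m that never go above y = x is C(48, 36) − C(48, 37) = 69668534468 − 22595200368 = 47073334100.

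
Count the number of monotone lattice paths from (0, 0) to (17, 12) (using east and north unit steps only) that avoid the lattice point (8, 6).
Number of paths = 36865920

Total paths from (0, 0) to (17, 12): C(29, 17) = 51895935. Paths through (8, 6): (paths (0, 0) → (8, 6)) × (paths (8, 6) → (17, 12)) = C(14, 8) · C(15, 9) = 3003 · 5005 = 15030015. Avoidance count = 51895935 − 15030015 = 36865920.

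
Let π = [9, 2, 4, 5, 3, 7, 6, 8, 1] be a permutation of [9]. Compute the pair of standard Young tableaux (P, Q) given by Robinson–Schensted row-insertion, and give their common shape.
P = [1, 3, 5, 6, 8] / [2, 7] / [4] / [9];  Q = [1, 3, 4, 6, 8] / [2, 7] / [5] / [9];  common shape = (5, 2, 1, 1)

Row-insert the values π_1, π_2, … into P one at a time, bumping the leftmost entry strictly greater than the inserted value down to the next row. The recording tableau Q records, in position (i, j), the step at which that cell was added to P.
  Insert 9 (step 1): P = [9];  Q = [1]
  Insert 2 (step 2): P = [2] / [9];  Q = [1] / [2]
  Insert 4 (step 3): P = [2, 4] / [9];  Q = [1, 3] / [2]
  Insert 5 (step 4): P = [2, 4, 5] / [9];  Q = [1, 3, 4] / [2]
  Insert 3 (step 5): P = [2, 3, 5] / [4] / [9];  Q = [1, 3, 4] / [2] / [5]
  Insert 7 (step 6): P = [2, 3, 5, 7] / [4] / [9];  Q = [1, 3, 4, 6] / [2] / [5]
  Insert 6 (step 7): P = [2, 3, 5, 6] / [4, 7] / [9];  Q = [1, 3, 4, 6] / [2, 7] / [5]
  Insert 8 (step 8): P = [2, 3, 5, 6, 8] / [4, 7] / [9];  Q = [1, 3, 4, 6, 8] / [2, 7] / [5]
  Insert 1 (step 9): P = [1, 3, 5, 6, 8] / [2, 7] / [4] / [9];  Q = [1, 3, 4, 6, 8] / [2, 7] / [5] / [9]
Final shape: (5, 2, 1, 1).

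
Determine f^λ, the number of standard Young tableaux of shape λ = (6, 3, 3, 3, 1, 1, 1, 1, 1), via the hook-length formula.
# SYT of shape (6, 3, 3, 3, 1, 1, 1, 1, 1) = 41570100

Hook-length formula: f^λ = n! / Π hook(c), product over all cells c of the Young diagram. For λ = (6, 3, 3, 3, 1, 1, 1, 1, 1), n = 20 boxes. Hook lengths by row (left-to-right, top-to-bottom): [14, 8, 7, 3, 2, 1]; [10, 4, 3]; [9, 3, 2]; [8, 2, 1]; [5]; [4]; [3]; [2]; [1]. Product of hooks = 58525286400. So f^λ = 20! / 58525286400 = 2432902008176640000 / 58525286400 = 41570100.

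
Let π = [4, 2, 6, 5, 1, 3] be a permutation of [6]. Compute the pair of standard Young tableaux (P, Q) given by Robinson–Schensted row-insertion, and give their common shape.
P = [1, 3] / [2, 5] / [4, 6];  Q = [1, 3] / [2, 4] / [5, 6];  common shape = (2, 2, 2)

Row-insert the values π_1, π_2, … into P one at a time, bumping the leftmost entry strictly greater than the inserted value down to the next row. The recording tableau Q records, in position (i, j), the step at which that cell was added to P.
  Insert 4 (step 1): P = [4];  Q = [1]
  Insert 2 (step 2): P = [2] / [4];  Q = [1] / [2]
  Insert 6 (step 3): P = [2, 6] / [4];  Q = [1, 3] / [2]
  Insert 5 (step 4): P = [2, 5] / [4, 6];  Q = [1, 3] / [2, 4]
  Insert 1 (step 5): P = [1, 5] / [2, 6] / [4];  Q = [1, 3] / [2, 4] / [5]
  Insert 3 (step 6): P = [1, 3] / [2, 5] / [4, 6];  Q = [1, 3] / [2, 4] / [5, 6]
Final shape: (2, 2, 2).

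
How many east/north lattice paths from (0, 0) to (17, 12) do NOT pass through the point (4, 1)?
Number of paths = 39415215

Total paths from (0, 0) to (17, 12): C(29, 17) = 51895935. Paths through (4, 1): (paths (0, 0) → (4, 1)) × (paths (4, 1) → (17, 12)) = C(5, 4) · C(24, 13) = 5 · 2496144 = 12480720. Avoidance count = 51895935 − 12480720 = 39415215.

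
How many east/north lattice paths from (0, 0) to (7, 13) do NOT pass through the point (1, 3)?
Number of paths = 45488

Total paths from (0, 0) to (7, 13): C(20, 7) = 77520. Paths through (1, 3): (paths (0, 0) → (1, 3)) × (paths (1, 3) → (7, 13)) = C(4, 1) · C(16, 6) = 4 · 8008 = 32032. Avoidance count = 77520 − 32032 = 45488.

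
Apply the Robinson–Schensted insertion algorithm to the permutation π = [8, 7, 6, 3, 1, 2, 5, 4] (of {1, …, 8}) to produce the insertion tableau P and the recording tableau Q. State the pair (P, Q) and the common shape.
P = [1, 2, 4] / [3, 5] / [6] / [7] / [8];  Q = [1, 6, 7] / [2, 8] / [3] / [4] / [5];  common shape = (3, 2, 1, 1, 1)

Row-insert the values π_1, π_2, … into P one at a time, bumping the leftmost entry strictly greater than the inserted value down to the next row. The recording tableau Q records, in position (i, j), the step at which that cell was added to P.
  Insert 8 (step 1): P = [8];  Q = [1]
  Insert 7 (step 2): P = [7] / [8];  Q = [1] / [2]
  Insert 6 (step 3): P = [6] / [7] / [8];  Q = [1] / [2] / [3]
  Insert 3 (step 4): P = [3] / [6] / [7] / [8];  Q = [1] / [2] / [3] / [4]
  Insert 1 (step 5): P = [1] / [3] / [6] / [7] / [8];  Q = [1] / [2] / [3] / [4] / [5]
  Insert 2 (step 6): P = [1, 2] / [3] / [6] / [7] / [8];  Q = [1, 6] / [2] / [3] / [4] / [5]
  Insert 5 (step 7): P = [1, 2, 5] / [3] / [6] / [7] / [8];  Q = [1, 6, 7] / [2] / [3] / [4] / [5]
  Insert 4 (step 8): P = [1, 2, 4] / [3, 5] / [6] / [7] / [8];  Q = [1, 6, 7] / [2, 8] / [3] / [4] / [5]
Final shape: (3, 2, 1, 1, 1).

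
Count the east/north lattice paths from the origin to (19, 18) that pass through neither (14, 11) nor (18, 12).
Number of paths = 13692927525

Inclusion–exclusion. Total paths: C(37, 19) = 17672631900. Through P₁: C(25, 14)·C(12, 5) = 3530260800. Through P₂: C(30, 18)·C(7, 1) = 605452575. Since P₁ is strictly southwest of P₂, a monotone path through both must visit P₁ then P₂; paths through both = C(25, 14)·C(5, 4)·C(7, 1) = 156009000. Avoid both = 17672631900 − 3530260800 − 605452575 + 156009000 = 13692927525.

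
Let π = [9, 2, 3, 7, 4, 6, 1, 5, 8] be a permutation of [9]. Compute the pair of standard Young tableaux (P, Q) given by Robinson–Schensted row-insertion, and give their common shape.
P = [1, 3, 4, 5, 8] / [2, 6] / [7] / [9];  Q = [1, 3, 4, 6, 9] / [2, 8] / [5] / [7];  common shape = (5, 2, 1, 1)

Row-insert the values π_1, π_2, … into P one at a time, bumping the leftmost entry strictly greater than the inserted value down to the next row. The recording tableau Q records, in position (i, j), the step at which that cell was added to P.
  Insert 9 (step 1): P = [9];  Q = [1]
  Insert 2 (step 2): P = [2] / [9];  Q = [1] / [2]
  Insert 3 (step 3): P = [2, 3] / [9];  Q = [1, 3] / [2]
  Insert 7 (step 4): P = [2, 3, 7] / [9];  Q = [1, 3, 4] / [2]
  Insert 4 (step 5): P = [2, 3, 4] / [7] / [9];  Q = [1, 3, 4] / [2] / [5]
  Insert 6 (step 6): P = [2, 3, 4, 6] / [7] / [9];  Q = [1, 3, 4, 6] / [2] / [5]
  Insert 1 (step 7): P = [1, 3, 4, 6] / [2] / [7] / [9];  Q = [1, 3, 4, 6] / [2] / [5] / [7]
  Insert 5 (step 8): P = [1, 3, 4, 5] / [2, 6] / [7] / [9];  Q = [1, 3, 4, 6] / [2, 8] / [5] / [7]
  Insert 8 (step 9): P = [1, 3, 4, 5, 8] / [2, 6] / [7] / [9];  Q = [1, 3, 4, 6, 9] / [2, 8] / [5] / [7]
Final shape: (5, 2, 1, 1).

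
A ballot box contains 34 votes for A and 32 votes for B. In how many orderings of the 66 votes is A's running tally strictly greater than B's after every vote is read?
Strict-lead orderings = 212336130412243110

Total orderings of the 66 votes with 34 for A: C(66, 34) = 7007092303604022630. By the Bertrand ballot formula (Cycle Lemma / reflection principle), the number of orderings in which A is strictly ahead of B throughout is (p − q)/(p + q) · C(p + q, p) = (34 − 32)/(34 + 32) · 7007092303604022630 = 212336130412243110.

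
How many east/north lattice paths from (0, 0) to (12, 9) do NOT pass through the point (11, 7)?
Number of paths = 198458

Total paths from (0, 0) to (12, 9): C(21, 12) = 293930. Paths through (11, 7): (paths (0, 0) → (11, 7)) × (paths (11, 7) → (12, 9)) = C(18, 11) · C(3, 1) = 31824 · 3 = 95472. Avoidance count = 293930 − 95472 = 198458.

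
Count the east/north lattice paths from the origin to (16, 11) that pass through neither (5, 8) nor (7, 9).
Number of paths = 12152582

Inclusion–exclusion. Total paths: C(27, 16) = 13037895. Through P₁: C(13, 5)·C(14, 11) = 468468. Through P₂: C(16, 7)·C(11, 9) = 629200. Since P₁ is strictly southwest of P₂, a monotone path through both must visit P₁ then P₂; paths through both = C(13, 5)·C(3, 2)·C(11, 9) = 212355. Avoid both = 13037895 − 468468 − 629200 + 212355 = 12152582.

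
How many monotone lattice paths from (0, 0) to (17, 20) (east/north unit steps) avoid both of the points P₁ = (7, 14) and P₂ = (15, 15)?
Number of paths = 11738707470

Inclusion–exclusion. Total paths: C(37, 17) = 15905368710. Through P₁: C(21, 7)·C(16, 10) = 931170240. Through P₂: C(30, 15)·C(7, 2) = 3257467920. Since P₁ is strictly southwest of P₂, a monotone path through both must visit P₁ then P₂; paths through both = C(21, 7)·C(9, 8)·C(7, 2) = 21976920. Avoid both = 15905368710 − 931170240 − 3257467920 + 21976920 = 11738707470.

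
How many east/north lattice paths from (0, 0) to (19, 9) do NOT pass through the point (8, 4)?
Number of paths = 4744740

Total paths from (0, 0) to (19, 9): C(28, 19) = 6906900. Paths through (8, 4): (paths (0, 0) → (8, 4)) × (paths (8, 4) → (19, 9)) = C(12, 8) · C(16, 11) = 495 · 4368 = 2162160. Avoidance count = 6906900 − 2162160 = 4744740.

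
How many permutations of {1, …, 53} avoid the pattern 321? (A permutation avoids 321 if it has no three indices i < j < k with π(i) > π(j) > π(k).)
C_53 = 116157871455782434250553845880

These 321-avoiding permutations are counted by the Catalan number C_n = (1/(n + 1)) · C(2n, n). For n = 53: C_53 = (1/54) · C(106, 53) = 6272525058612251449529907677520/54 = 116157871455782434250553845880.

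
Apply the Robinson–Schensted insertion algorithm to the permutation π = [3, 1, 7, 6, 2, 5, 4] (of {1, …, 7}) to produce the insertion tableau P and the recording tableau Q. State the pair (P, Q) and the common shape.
P = [1, 2, 4] / [3, 5] / [6] / [7];  Q = [1, 3, 6] / [2, 4] / [5] / [7];  common shape = (3, 2, 1, 1)

Row-insert the values π_1, π_2, … into P one at a time, bumping the leftmost entry strictly greater than the inserted value down to the next row. The recording tableau Q records, in position (i, j), the step at which that cell was added to P.
  Insert 3 (step 1): P = [3];  Q = [1]
  Insert 1 (step 2): P = [1] / [3];  Q = [1] / [2]
  Insert 7 (step 3): P = [1, 7] / [3];  Q = [1, 3] / [2]
  Insert 6 (step 4): P = [1, 6] / [3, 7];  Q = [1, 3] / [2, 4]
  Insert 2 (step 5): P = [1, 2] / [3, 6] / [7];  Q = [1, 3] / [2, 4] / [5]
  Insert 5 (step 6): P = [1, 2, 5] / [3, 6] / [7];  Q = [1, 3, 6] / [2, 4] / [5]
  Insert 4 (step 7): P = [1, 2, 4] / [3, 5] / [6] / [7];  Q = [1, 3, 6] / [2, 4] / [5] / [7]
Final shape: (3, 2, 1, 1).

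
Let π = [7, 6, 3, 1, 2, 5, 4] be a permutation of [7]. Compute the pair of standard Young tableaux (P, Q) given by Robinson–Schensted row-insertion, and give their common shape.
P = [1, 2, 4] / [3, 5] / [6] / [7];  Q = [1, 5, 6] / [2, 7] / [3] / [4];  common shape = (3, 2, 1, 1)

Row-insert the values π_1, π_2, … into P one at a time, bumping the leftmost entry strictly greater than the inserted value down to the next row. The recording tableau Q records, in position (i, j), the step at which that cell was added to P.
  Insert 7 (step 1): P = [7];  Q = [1]
  Insert 6 (step 2): P = [6] / [7];  Q = [1] / [2]
  Insert 3 (step 3): P = [3] / [6] / [7];  Q = [1] / [2] / [3]
  Insert 1 (step 4): P = [1] / [3] / [6] / [7];  Q = [1] / [2] / [3] / [4]
  Insert 2 (step 5): P = [1, 2] / [3] / [6] / [7];  Q = [1, 5] / [2] / [3] / [4]
  Insert 5 (step 6): P = [1, 2, 5] / [3] / [6] / [7];  Q = [1, 5, 6] / [2] / [3] / [4]
  Insert 4 (step 7): P = [1, 2, 4] / [3, 5] / [6] / [7];  Q = [1, 5, 6] / [2, 7] / [3] / [4]
Final shape: (3, 2, 1, 1).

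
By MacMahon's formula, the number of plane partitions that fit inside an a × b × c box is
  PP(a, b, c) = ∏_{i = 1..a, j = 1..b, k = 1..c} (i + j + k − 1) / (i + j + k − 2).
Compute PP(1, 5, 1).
PP(1, 5, 1) = 6

Evaluate the triple product over i = 1..1, j = 1..5, k = 1..1. The factors are (2/1) · (3/2) · (4/3) · (5/4) · (6/5). The numerators and denominators telescope so the product is an integer; carrying out the multiplication exactly gives PP(1, 5, 1) = 6.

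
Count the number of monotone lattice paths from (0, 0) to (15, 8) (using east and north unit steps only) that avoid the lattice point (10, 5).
Number of paths = 322146

Total paths from (0, 0) to (15, 8): C(23, 15) = 490314. Paths through (10, 5): (paths (0, 0) → (10, 5)) × (paths (10, 5) → (15, 8)) = C(15, 10) · C(8, 5) = 3003 · 56 = 168168. Avoidance count = 490314 − 168168 = 322146.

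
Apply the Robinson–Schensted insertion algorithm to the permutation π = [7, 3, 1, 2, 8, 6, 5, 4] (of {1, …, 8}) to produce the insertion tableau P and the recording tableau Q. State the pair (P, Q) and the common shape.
P = [1, 2, 4] / [3, 5] / [6, 8] / [7];  Q = [1, 4, 5] / [2, 6] / [3, 7] / [8];  common shape = (3, 2, 2, 1)

Row-insert the values π_1, π_2, … into P one at a time, bumping the leftmost entry strictly greater than the inserted value down to the next row. The recording tableau Q records, in position (i, j), the step at which that cell was added to P.
  Insert 7 (step 1): P = [7];  Q = [1]
  Insert 3 (step 2): P = [3] / [7];  Q = [1] / [2]
  Insert 1 (step 3): P = [1] / [3] / [7];  Q = [1] / [2] / [3]
  Insert 2 (step 4): P = [1, 2] / [3] / [7];  Q = [1, 4] / [2] / [3]
  Insert 8 (step 5): P = [1, 2, 8] / [3] / [7];  Q = [1, 4, 5] / [2] / [3]
  Insert 6 (step 6): P = [1, 2, 6] / [3, 8] / [7];  Q = [1, 4, 5] / [2, 6] / [3]
  Insert 5 (step 7): P = [1, 2, 5] / [3, 6] / [7, 8];  Q = [1, 4, 5] / [2, 6] / [3, 7]
  Insert 4 (step 8): P = [1, 2, 4] / [3, 5] / [6, 8] / [7];  Q = [1, 4, 5] / [2, 6] / [3, 7] / [8]
Final shape: (3, 2, 2, 1).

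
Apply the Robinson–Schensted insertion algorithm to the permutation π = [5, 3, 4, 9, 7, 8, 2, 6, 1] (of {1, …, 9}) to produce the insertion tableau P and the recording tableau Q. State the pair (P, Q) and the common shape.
P = [1, 4, 6, 8] / [2, 7] / [3, 9] / [5];  Q = [1, 3, 4, 6] / [2, 5] / [7, 8] / [9];  common shape = (4, 2, 2, 1)

Row-insert the values π_1, π_2, … into P one at a time, bumping the leftmost entry strictly greater than the inserted value down to the next row. The recording tableau Q records, in position (i, j), the step at which that cell was added to P.
  Insert 5 (step 1): P = [5];  Q = [1]
  Insert 3 (step 2): P = [3] / [5];  Q = [1] / [2]
  Insert 4 (step 3): P = [3, 4] / [5];  Q = [1, 3] / [2]
  Insert 9 (step 4): P = [3, 4, 9] / [5];  Q = [1, 3, 4] / [2]
  Insert 7 (step 5): P = [3, 4, 7] / [5, 9];  Q = [1, 3, 4] / [2, 5]
  Insert 8 (step 6): P = [3, 4, 7, 8] / [5, 9];  Q = [1, 3, 4, 6] / [2, 5]
  Insert 2 (step 7): P = [2, 4, 7, 8] / [3, 9] / [5];  Q = [1, 3, 4, 6] / [2, 5] / [7]
  Insert 6 (step 8): P = [2, 4, 6, 8] / [3, 7] / [5, 9];  Q = [1, 3, 4, 6] / [2, 5] / [7, 8]
  Insert 1 (step 9): P = [1, 4, 6, 8] / [2, 7] / [3, 9] / [5];  Q = [1, 3, 4, 6] / [2, 5] / [7, 8] / [9]
Final shape: (4, 2, 2, 1).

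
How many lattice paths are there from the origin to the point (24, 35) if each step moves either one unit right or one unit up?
Number of paths = 21631432489303455

A monotone lattice path from (0, 0) to (24, 35) consists of 24 east steps and 35 north steps in some order, so it is determined by which 24 of the 59 steps are east. The count is C(59, 24) = 21631432489303455.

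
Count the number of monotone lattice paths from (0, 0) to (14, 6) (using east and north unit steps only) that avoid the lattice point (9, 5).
Number of paths = 26748

Total paths from (0, 0) to (14, 6): C(20, 14) = 38760. Paths through (9, 5): (paths (0, 0) → (9, 5)) × (paths (9, 5) → (14, 6)) = C(14, 9) · C(6, 5) = 2002 · 6 = 12012. Avoidance count = 38760 − 12012 = 26748.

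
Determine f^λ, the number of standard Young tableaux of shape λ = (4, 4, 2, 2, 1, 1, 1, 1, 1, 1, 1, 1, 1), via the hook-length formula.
# SYT of shape (4, 4, 2, 2, 1, 1, 1, 1, 1, 1, 1, 1, 1) = 6172530

Hook-length formula: f^λ = n! / Π hook(c), product over all cells c of the Young diagram. For λ = (4, 4, 2, 2, 1, 1, 1, 1, 1, 1, 1, 1, 1), n = 21 boxes. Hook lengths by row (left-to-right, top-to-bottom): [16, 6, 3, 2]; [15, 5, 2, 1]; [12, 2]; [11, 1]; [9]; [8]; [7]; [6]; [5]; [4]; [3]; [2]; [1]. Product of hooks = 8277147648000. So f^λ = 21! / 8277147648000 = 51090942171709440000 / 8277147648000 = 6172530.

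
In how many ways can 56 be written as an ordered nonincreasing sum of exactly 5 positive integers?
p(56, 5 parts) = 4033

Partitions of n into exactly k parts are in bijection with partitions of n − k into at most k parts (subtract 1 from each part). So p(56, exactly 5) = p(51, parts ≤ 5). Computing via the recurrence p(m, j) = p(m, j−1) + p(m−j, j) gives 4033.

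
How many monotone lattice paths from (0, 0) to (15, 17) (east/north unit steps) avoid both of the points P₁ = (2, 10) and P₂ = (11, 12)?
Number of paths = 390701952

Inclusion–exclusion. Total paths: C(32, 15) = 565722720. Through P₁: C(12, 2)·C(20, 13) = 5116320. Through P₂: C(23, 11)·C(9, 4) = 170361828. Since P₁ is strictly southwest of P₂, a monotone path through both must visit P₁ then P₂; paths through both = C(12, 2)·C(11, 9)·C(9, 4) = 457380. Avoid both = 565722720 − 5116320 − 170361828 + 457380 = 390701952.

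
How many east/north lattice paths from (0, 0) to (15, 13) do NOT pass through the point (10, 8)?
Number of paths = 26415144

Total paths from (0, 0) to (15, 13): C(28, 15) = 37442160. Paths through (10, 8): (paths (0, 0) → (10, 8)) × (paths (10, 8) → (15, 13)) = C(18, 10) · C(10, 5) = 43758 · 252 = 11027016. Avoidance count = 37442160 − 11027016 = 26415144.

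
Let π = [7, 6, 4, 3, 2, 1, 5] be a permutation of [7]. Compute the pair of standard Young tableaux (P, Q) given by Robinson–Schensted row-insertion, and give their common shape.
P = [1, 5] / [2] / [3] / [4] / [6] / [7];  Q = [1, 7] / [2] / [3] / [4] / [5] / [6];  common shape = (2, 1, 1, 1, 1, 1)

Row-insert the values π_1, π_2, … into P one at a time, bumping the leftmost entry strictly greater than the inserted value down to the next row. The recording tableau Q records, in position (i, j), the step at which that cell was added to P.
  Insert 7 (step 1): P = [7];  Q = [1]
  Insert 6 (step 2): P = [6] / [7];  Q = [1] / [2]
  Insert 4 (step 3): P = [4] / [6] / [7];  Q = [1] / [2] / [3]
  Insert 3 (step 4): P = [3] / [4] / [6] / [7];  Q = [1] / [2] / [3] / [4]
  Insert 2 (step 5): P = [2] / [3] / [4] / [6] / [7];  Q = [1] / [2] / [3] / [4] / [5]
  Insert 1 (step 6): P = [1] / [2] / [3] / [4] / [6] / [7];  Q = [1] / [2] / [3] / [4] / [5] / [6]
  Insert 5 (step 7): P = [1, 5] / [2] / [3] / [4] / [6] / [7];  Q = [1, 7] / [2] / [3] / [4] / [5] / [6]
Final shape: (2, 1, 1, 1, 1, 1).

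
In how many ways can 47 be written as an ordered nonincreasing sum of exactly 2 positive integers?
p(47, 2 parts) = 23

Partitions of n into exactly k parts are in bijection with partitions of n − k into at most k parts (subtract 1 from each part). So p(47, exactly 2) = p(45, parts ≤ 2). Computing via the recurrence p(m, j) = p(m, j−1) + p(m−j, j) gives 23.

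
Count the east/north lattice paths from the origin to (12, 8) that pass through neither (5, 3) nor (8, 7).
Number of paths = 59243

Inclusion–exclusion. Total paths: C(20, 12) = 125970. Through P₁: C(8, 5)·C(12, 7) = 44352. Through P₂: C(15, 8)·C(5, 4) = 32175. Since P₁ is strictly southwest of P₂, a monotone path through both must visit P₁ then P₂; paths through both = C(8, 5)·C(7, 3)·C(5, 4) = 9800. Avoid both = 125970 − 44352 − 32175 + 9800 = 59243.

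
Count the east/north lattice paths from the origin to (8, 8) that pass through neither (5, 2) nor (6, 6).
Number of paths = 6192

Inclusion–exclusion. Total paths: C(16, 8) = 12870. Through P₁: C(7, 5)·C(9, 3) = 1764. Through P₂: C(12, 6)·C(4, 2) = 5544. Since P₁ is strictly southwest of P₂, a monotone path through both must visit P₁ then P₂; paths through both = C(7, 5)·C(5, 1)·C(4, 2) = 630. Avoid both = 12870 − 1764 − 5544 + 630 = 6192.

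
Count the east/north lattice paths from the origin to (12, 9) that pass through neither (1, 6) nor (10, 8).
Number of paths = 161263

Inclusion–exclusion. Total paths: C(21, 12) = 293930. Through P₁: C(7, 1)·C(14, 11) = 2548. Through P₂: C(18, 10)·C(3, 2) = 131274. Since P₁ is strictly southwest of P₂, a monotone path through both must visit P₁ then P₂; paths through both = C(7, 1)·C(11, 9)·C(3, 2) = 1155. Avoid both = 293930 − 2548 − 131274 + 1155 = 161263.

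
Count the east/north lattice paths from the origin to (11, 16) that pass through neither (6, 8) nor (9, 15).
Number of paths = 6331602

Inclusion–exclusion. Total paths: C(27, 11) = 13037895. Through P₁: C(14, 6)·C(13, 5) = 3864861. Through P₂: C(24, 9)·C(3, 2) = 3922512. Since P₁ is strictly southwest of P₂, a monotone path through both must visit P₁ then P₂; paths through both = C(14, 6)·C(10, 3)·C(3, 2) = 1081080. Avoid both = 13037895 − 3864861 − 3922512 + 1081080 = 6331602.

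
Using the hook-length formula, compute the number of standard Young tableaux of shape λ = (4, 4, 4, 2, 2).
# SYT of shape (4, 4, 4, 2, 2) = 171600

Hook-length formula: f^λ = n! / Π hook(c), product over all cells c of the Young diagram. For λ = (4, 4, 4, 2, 2), n = 16 boxes. Hook lengths by row (left-to-right, top-to-bottom): [8, 7, 4, 3]; [7, 6, 3, 2]; [6, 5, 2, 1]; [3, 2]; [2, 1]. Product of hooks = 121927680. So f^λ = 16! / 121927680 = 20922789888000 / 121927680 = 171600.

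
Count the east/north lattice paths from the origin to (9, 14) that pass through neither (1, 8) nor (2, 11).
Number of paths = 785123

Inclusion–exclusion. Total paths: C(23, 9) = 817190. Through P₁: C(9, 1)·C(14, 8) = 27027. Through P₂: C(13, 2)·C(10, 7) = 9360. Since P₁ is strictly southwest of P₂, a monotone path through both must visit P₁ then P₂; paths through both = C(9, 1)·C(4, 1)·C(10, 7) = 4320. Avoid both = 817190 − 27027 − 9360 + 4320 = 785123.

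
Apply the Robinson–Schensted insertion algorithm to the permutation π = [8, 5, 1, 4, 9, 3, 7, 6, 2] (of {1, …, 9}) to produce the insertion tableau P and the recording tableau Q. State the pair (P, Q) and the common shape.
P = [1, 2, 6] / [3, 7] / [4, 9] / [5] / [8];  Q = [1, 4, 5] / [2, 7] / [3, 8] / [6] / [9];  common shape = (3, 2, 2, 1, 1)

Row-insert the values π_1, π_2, … into P one at a time, bumping the leftmost entry strictly greater than the inserted value down to the next row. The recording tableau Q records, in position (i, j), the step at which that cell was added to P.
  Insert 8 (step 1): P = [8];  Q = [1]
  Insert 5 (step 2): P = [5] / [8];  Q = [1] / [2]
  Insert 1 (step 3): P = [1] / [5] / [8];  Q = [1] / [2] / [3]
  Insert 4 (step 4): P = [1, 4] / [5] / [8];  Q = [1, 4] / [2] / [3]
  Insert 9 (step 5): P = [1, 4, 9] / [5] / [8];  Q = [1, 4, 5] / [2] / [3]
  Insert 3 (step 6): P = [1, 3, 9] / [4] / [5] / [8];  Q = [1, 4, 5] / [2] / [3] / [6]
  Insert 7 (step 7): P = [1, 3, 7] / [4, 9] / [5] / [8];  Q = [1, 4, 5] / [2, 7] / [3] / [6]
  Insert 6 (step 8): P = [1, 3, 6] / [4, 7] / [5, 9] / [8];  Q = [1, 4, 5] / [2, 7] / [3, 8] / [6]
  Insert 2 (step 9): P = [1, 2, 6] / [3, 7] / [4, 9] / [5] / [8];  Q = [1, 4, 5] / [2, 7] / [3, 8] / [6] / [9]
Final shape: (3, 2, 2, 1, 1).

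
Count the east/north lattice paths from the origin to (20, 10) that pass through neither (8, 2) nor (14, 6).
Number of paths = 18221265

Inclusion–exclusion. Total paths: C(30, 20) = 30045015. Through P₁: C(10, 8)·C(20, 12) = 5668650. Through P₂: C(20, 14)·C(10, 6) = 8139600. Since P₁ is strictly southwest of P₂, a monotone path through both must visit P₁ then P₂; paths through both = C(10, 8)·C(10, 6)·C(10, 6) = 1984500. Avoid both = 30045015 − 5668650 − 8139600 + 1984500 = 18221265.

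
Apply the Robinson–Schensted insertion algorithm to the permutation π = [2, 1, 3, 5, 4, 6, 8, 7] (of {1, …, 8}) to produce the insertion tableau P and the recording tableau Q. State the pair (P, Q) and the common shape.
P = [1, 3, 4, 6, 7] / [2, 5, 8];  Q = [1, 3, 4, 6, 7] / [2, 5, 8];  common shape = (5, 3)

Row-insert the values π_1, π_2, … into P one at a time, bumping the leftmost entry strictly greater than the inserted value down to the next row. The recording tableau Q records, in position (i, j), the step at which that cell was added to P.
  Insert 2 (step 1): P = [2];  Q = [1]
  Insert 1 (step 2): P = [1] / [2];  Q = [1] / [2]
  Insert 3 (step 3): P = [1, 3] / [2];  Q = [1, 3] / [2]
  Insert 5 (step 4): P = [1, 3, 5] / [2];  Q = [1, 3, 4] / [2]
  Insert 4 (step 5): P = [1, 3, 4] / [2, 5];  Q = [1, 3, 4] / [2, 5]
  Insert 6 (step 6): P = [1, 3, 4, 6] / [2, 5];  Q = [1, 3, 4, 6] / [2, 5]
  Insert 8 (step 7): P = [1, 3, 4, 6, 8] / [2, 5];  Q = [1, 3, 4, 6, 7] / [2, 5]
  Insert 7 (step 8): P = [1, 3, 4, 6, 7] / [2, 5, 8];  Q = [1, 3, 4, 6, 7] / [2, 5, 8]
Final shape: (5, 3).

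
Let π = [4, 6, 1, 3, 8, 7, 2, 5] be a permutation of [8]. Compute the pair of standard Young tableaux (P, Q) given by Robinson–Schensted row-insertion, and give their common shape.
P = [1, 2, 5] / [3, 6, 7] / [4, 8];  Q = [1, 2, 5] / [3, 4, 6] / [7, 8];  common shape = (3, 3, 2)

Row-insert the values π_1, π_2, … into P one at a time, bumping the leftmost entry strictly greater than the inserted value down to the next row. The recording tableau Q records, in position (i, j), the step at which that cell was added to P.
  Insert 4 (step 1): P = [4];  Q = [1]
  Insert 6 (step 2): P = [4, 6];  Q = [1, 2]
  Insert 1 (step 3): P = [1, 6] / [4];  Q = [1, 2] / [3]
  Insert 3 (step 4): P = [1, 3] / [4, 6];  Q = [1, 2] / [3, 4]
  Insert 8 (step 5): P = [1, 3, 8] / [4, 6];  Q = [1, 2, 5] / [3, 4]
  Insert 7 (step 6): P = [1, 3, 7] / [4, 6, 8];  Q = [1, 2, 5] / [3, 4, 6]
  Insert 2 (step 7): P = [1, 2, 7] / [3, 6, 8] / [4];  Q = [1, 2, 5] / [3, 4, 6] / [7]
  Insert 5 (step 8): P = [1, 2, 5] / [3, 6, 7] / [4, 8];  Q = [1, 2, 5] / [3, 4, 6] / [7, 8]
Final shape: (3, 3, 2).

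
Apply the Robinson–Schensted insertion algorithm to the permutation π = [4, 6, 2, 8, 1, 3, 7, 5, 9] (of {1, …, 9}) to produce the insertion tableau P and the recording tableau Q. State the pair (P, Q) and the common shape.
P = [1, 3, 5, 9] / [2, 6, 7] / [4, 8];  Q = [1, 2, 4, 9] / [3, 6, 7] / [5, 8];  common shape = (4, 3, 2)

Row-insert the values π_1, π_2, … into P one at a time, bumping the leftmost entry strictly greater than the inserted value down to the next row. The recording tableau Q records, in position (i, j), the step at which that cell was added to P.
  Insert 4 (step 1): P = [4];  Q = [1]
  Insert 6 (step 2): P = [4, 6];  Q = [1, 2]
  Insert 2 (step 3): P = [2, 6] / [4];  Q = [1, 2] / [3]
  Insert 8 (step 4): P = [2, 6, 8] / [4];  Q = [1, 2, 4] / [3]
  Insert 1 (step 5): P = [1, 6, 8] / [2] / [4];  Q = [1, 2, 4] / [3] / [5]
  Insert 3 (step 6): P = [1, 3, 8] / [2, 6] / [4];  Q = [1, 2, 4] / [3, 6] / [5]
  Insert 7 (step 7): P = [1, 3, 7] / [2, 6, 8] / [4];  Q = [1, 2, 4] / [3, 6, 7] / [5]
  Insert 5 (step 8): P = [1, 3, 5] / [2, 6, 7] / [4, 8];  Q = [1, 2, 4] / [3, 6, 7] / [5, 8]
  Insert 9 (step 9): P = [1, 3, 5, 9] / [2, 6, 7] / [4, 8];  Q = [1, 2, 4, 9] / [3, 6, 7] / [5, 8]
Final shape: (4, 3, 2).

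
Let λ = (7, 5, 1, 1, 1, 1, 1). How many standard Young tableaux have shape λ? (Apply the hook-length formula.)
# SYT of shape (7, 5, 1, 1, 1, 1, 1) = 565488

Hook-length formula: f^λ = n! / Π hook(c), product over all cells c of the Young diagram. For λ = (7, 5, 1, 1, 1, 1, 1), n = 17 boxes. Hook lengths by row (left-to-right, top-to-bottom): [13, 7, 6, 5, 4, 2, 1]; [10, 4, 3, 2, 1]; [5]; [4]; [3]; [2]; [1]. Product of hooks = 628992000. So f^λ = 17! / 628992000 = 355687428096000 / 628992000 = 565488.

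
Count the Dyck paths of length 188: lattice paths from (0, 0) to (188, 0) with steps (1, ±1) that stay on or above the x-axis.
C_94 = 239993345518077005168915776623476723006280827488229600

These Dyck paths are counted by the Catalan number C_n = (1/(n + 1)) · C(2n, n). For n = 94: C_94 = (1/95) · C(188, 94) = 22799367824217315491046998779230288685596678611381812000/95 = 239993345518077005168915776623476723006280827488229600.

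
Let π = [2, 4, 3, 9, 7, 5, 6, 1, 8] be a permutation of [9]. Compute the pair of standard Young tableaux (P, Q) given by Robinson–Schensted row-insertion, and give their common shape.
P = [1, 3, 5, 6, 8] / [2, 7] / [4] / [9];  Q = [1, 2, 4, 7, 9] / [3, 5] / [6] / [8];  common shape = (5, 2, 1, 1)

Row-insert the values π_1, π_2, … into P one at a time, bumping the leftmost entry strictly greater than the inserted value down to the next row. The recording tableau Q records, in position (i, j), the step at which that cell was added to P.
  Insert 2 (step 1): P = [2];  Q = [1]
  Insert 4 (step 2): P = [2, 4];  Q = [1, 2]
  Insert 3 (step 3): P = [2, 3] / [4];  Q = [1, 2] / [3]
  Insert 9 (step 4): P = [2, 3, 9] / [4];  Q = [1, 2, 4] / [3]
  Insert 7 (step 5): P = [2, 3, 7] / [4, 9];  Q = [1, 2, 4] / [3, 5]
  Insert 5 (step 6): P = [2, 3, 5] / [4, 7] / [9];  Q = [1, 2, 4] / [3, 5] / [6]
  Insert 6 (step 7): P = [2, 3, 5, 6] / [4, 7] / [9];  Q = [1, 2, 4, 7] / [3, 5] / [6]
  Insert 1 (step 8): P = [1, 3, 5, 6] / [2, 7] / [4] / [9];  Q = [1, 2, 4, 7] / [3, 5] / [6] / [8]
  Insert 8 (step 9): P = [1, 3, 5, 6, 8] / [2, 7] / [4] / [9];  Q = [1, 2, 4, 7, 9] / [3, 5] / [6] / [8]
Final shape: (5, 2, 1, 1).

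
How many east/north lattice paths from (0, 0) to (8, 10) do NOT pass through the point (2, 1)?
Number of paths = 28743

Total paths from (0, 0) to (8, 10): C(18, 8) = 43758. Paths through (2, 1): (paths (0, 0) → (2, 1)) × (paths (2, 1) → (8, 10)) = C(3, 2) · C(15, 6) = 3 · 5005 = 15015. Avoidance count = 43758 − 15015 = 28743.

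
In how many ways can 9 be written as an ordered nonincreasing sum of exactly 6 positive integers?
p(9, 6 parts) = 3

Partitions of n into exactly k parts ↔ partitions of n − k into at most k parts (subtract 1 from each part). For n = 9, k = 6, the partitions are: 4+1+1+1+1+1, 3+2+1+1+1+1, 2+2+2+1+1+1. Count = 3.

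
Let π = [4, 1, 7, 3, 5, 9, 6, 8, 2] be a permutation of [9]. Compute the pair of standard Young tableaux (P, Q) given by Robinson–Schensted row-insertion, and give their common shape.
P = [1, 2, 5, 6, 8] / [3, 7, 9] / [4];  Q = [1, 3, 5, 6, 8] / [2, 4, 7] / [9];  common shape = (5, 3, 1)

Row-insert the values π_1, π_2, … into P one at a time, bumping the leftmost entry strictly greater than the inserted value down to the next row. The recording tableau Q records, in position (i, j), the step at which that cell was added to P.
  Insert 4 (step 1): P = [4];  Q = [1]
  Insert 1 (step 2): P = [1] / [4];  Q = [1] / [2]
  Insert 7 (step 3): P = [1, 7] / [4];  Q = [1, 3] / [2]
  Insert 3 (step 4): P = [1, 3] / [4, 7];  Q = [1, 3] / [2, 4]
  Insert 5 (step 5): P = [1, 3, 5] / [4, 7];  Q = [1, 3, 5] / [2, 4]
  Insert 9 (step 6): P = [1, 3, 5, 9] / [4, 7];  Q = [1, 3, 5, 6] / [2, 4]
  Insert 6 (step 7): P = [1, 3, 5, 6] / [4, 7, 9];  Q = [1, 3, 5, 6] / [2, 4, 7]
  Insert 8 (step 8): P = [1, 3, 5, 6, 8] / [4, 7, 9];  Q = [1, 3, 5, 6, 8] / [2, 4, 7]
  Insert 2 (step 9): P = [1, 2, 5, 6, 8] / [3, 7, 9] / [4];  Q = [1, 3, 5, 6, 8] / [2, 4, 7] / [9]
Final shape: (5, 3, 1).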